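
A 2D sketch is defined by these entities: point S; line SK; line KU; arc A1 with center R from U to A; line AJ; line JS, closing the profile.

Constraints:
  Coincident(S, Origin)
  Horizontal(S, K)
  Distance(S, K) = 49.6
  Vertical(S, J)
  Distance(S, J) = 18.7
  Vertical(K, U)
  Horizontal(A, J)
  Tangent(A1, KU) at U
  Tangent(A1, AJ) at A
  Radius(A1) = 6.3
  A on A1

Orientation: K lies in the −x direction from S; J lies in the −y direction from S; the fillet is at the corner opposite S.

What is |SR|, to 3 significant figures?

45.0

S is at the origin; SK is horizontal with |SK| = 49.6 and K on the −x side, so K = (-49.6, 0.00). SJ is vertical with |SJ| = 18.7 and J on the −y side, so J = (0.00, -18.7). The virtual corner opposite S is at (-49.6, -18.7). Since A1 is tangent to KU there, RU ⟂ KU and A1 meets AJ tangentially, so RA is at right angles to AJ, with radius 6.3, so the center R sits 6.3 in from both sides at R = (-43.3, -12.4). Then |SR| = |R − S| = 45.0.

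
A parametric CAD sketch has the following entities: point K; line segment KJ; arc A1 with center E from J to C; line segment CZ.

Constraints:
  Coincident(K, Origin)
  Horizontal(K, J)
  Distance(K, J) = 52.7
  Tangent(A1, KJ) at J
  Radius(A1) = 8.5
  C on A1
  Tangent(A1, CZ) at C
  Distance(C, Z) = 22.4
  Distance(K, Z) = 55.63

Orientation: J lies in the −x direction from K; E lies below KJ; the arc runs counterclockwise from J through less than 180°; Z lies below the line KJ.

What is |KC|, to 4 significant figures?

61.01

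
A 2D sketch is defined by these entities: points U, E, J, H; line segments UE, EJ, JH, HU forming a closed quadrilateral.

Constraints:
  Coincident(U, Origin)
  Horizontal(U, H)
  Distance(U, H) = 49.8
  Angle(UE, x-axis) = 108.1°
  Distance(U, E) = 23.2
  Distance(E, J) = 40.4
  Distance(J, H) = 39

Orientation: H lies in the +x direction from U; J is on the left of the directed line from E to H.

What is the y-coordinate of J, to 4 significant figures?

34.32

U is at the origin; UH is horizontal with |UH| = 49.8 and H in +x, so H = (49.8, 0). UE runs at 108.1° with |UE| = 23.2, so E = (-7.208, 22.05). J is determined by |EJ| = 40.4 and |JH| = 39.0 together: it lies at the intersection of circle(E, 40.4) and circle(H, 39.0). With |EH| = 61.12, the foot of the radical line on EH is 31.47 from E and the perpendicular offset is √(40.4² − 31.47²) = 25.33. Taking the left-of-EH solution: J = (31.28, 34.32).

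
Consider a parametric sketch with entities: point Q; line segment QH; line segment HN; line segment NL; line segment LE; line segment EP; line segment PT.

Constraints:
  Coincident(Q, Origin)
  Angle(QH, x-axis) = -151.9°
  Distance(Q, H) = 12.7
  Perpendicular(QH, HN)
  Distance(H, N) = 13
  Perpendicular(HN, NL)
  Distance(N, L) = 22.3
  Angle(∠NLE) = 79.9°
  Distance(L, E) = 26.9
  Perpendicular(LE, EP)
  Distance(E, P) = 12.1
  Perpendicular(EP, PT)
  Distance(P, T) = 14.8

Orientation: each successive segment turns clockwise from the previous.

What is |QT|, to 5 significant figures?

5.4740

Q is at the origin; QH runs at -151.9° with length 12.7, so H = (-11.203, -5.9819). QH ⟂ HN, so HN runs at 118.10°; with |HN| = 13.0, N = (-17.326, 5.4858). The perpendicularity gives NL at right angles to HN, so NL runs at 28.100°; with |NL| = 22.3, L = (2.3453, 15.989). ∠NLE = 79.9° gives LE at -72.000° from the x-axis; with |LE| = 26.9, E = (10.658, -9.5941). LE ⟂ EP, so EP runs at -162.00°; with |EP| = 12.1, P = (-0.84996, -13.333). EP ⟂ PT, so PT runs at 108.00°; with |PT| = 14.8, T = (-5.4234, 0.74247). Then |QT| = |T − Q| = 5.4740.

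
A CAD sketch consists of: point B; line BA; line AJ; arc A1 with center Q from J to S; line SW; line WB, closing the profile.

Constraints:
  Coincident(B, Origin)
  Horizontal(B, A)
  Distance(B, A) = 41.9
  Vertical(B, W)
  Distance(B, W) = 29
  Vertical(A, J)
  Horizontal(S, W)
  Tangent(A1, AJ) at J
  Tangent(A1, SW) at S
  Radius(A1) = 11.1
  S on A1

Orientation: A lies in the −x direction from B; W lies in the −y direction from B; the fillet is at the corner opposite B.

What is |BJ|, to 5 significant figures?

45.563

B is at the origin; B and A share the same y with |BA| = 41.9 and A on the −x side, so A = (-41.900, 0.0000). B and W share the same x with |BW| = 29.0 and W on the −y side, so W = (0.0000, -29.000). The virtual corner opposite B is at (-41.900, -29.000). A1 meets AJ tangentially, so QJ is at right angles to AJ and the tangent condition forces QS to be normal to SW, with radius 11.1, so the center Q sits 11.1 in from both sides at Q = (-30.800, -17.900). That places the tangent points at J = (-41.900, -17.900) on AJ and S = (-30.800, -29.000) on SW. Then |BJ| = |J − B| = 45.563.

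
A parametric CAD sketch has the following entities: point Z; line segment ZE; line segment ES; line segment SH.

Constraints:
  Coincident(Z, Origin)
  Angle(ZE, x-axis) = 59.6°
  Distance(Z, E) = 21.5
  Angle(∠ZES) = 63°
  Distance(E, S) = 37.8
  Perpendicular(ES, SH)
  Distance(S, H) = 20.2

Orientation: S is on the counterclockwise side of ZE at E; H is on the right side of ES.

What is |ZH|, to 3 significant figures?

48.3

∠ZES = 63.0°, so ES runs at 59.6° + (180° − 63.0°) = 177° from the x-axis; with |ES| = 37.8, S = E + 37.8·(cos 177°, sin 177°) = (-26.9, 20.8). ES ⟂ SH; with |SH| = 20.2 on the right of ES, H = S + 20.2·(0.0593, 0.998) = (-25.7, 41.0). Then |ZH| = |H − Z| = 48.3.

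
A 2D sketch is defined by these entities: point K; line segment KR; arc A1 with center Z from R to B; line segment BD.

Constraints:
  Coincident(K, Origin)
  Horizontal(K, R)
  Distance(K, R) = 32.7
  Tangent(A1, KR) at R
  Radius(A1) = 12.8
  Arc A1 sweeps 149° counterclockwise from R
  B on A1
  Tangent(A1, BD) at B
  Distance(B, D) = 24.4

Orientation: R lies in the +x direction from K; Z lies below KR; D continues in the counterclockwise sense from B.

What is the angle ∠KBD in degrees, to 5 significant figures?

168.68°

K is at the origin; KR is horizontal with |KR| = 32.7 and R on the +x side, so R = (32.700, 0.0000). A1 meets KR tangentially, so ZR is at right angles to KR, so Z = R + (0, -12.8) = (32.700, -12.800). On A1, R sits at bearing 90° from Z; a 149° counterclockwise sweep puts B at bearing 239°, so B = Z + 12.8·(cos 239°, sin 239°) = (26.108, -23.772). The tangent condition forces ZB to be normal to BD, so BD runs along (−sin 239°, cos 239°); with |BD| = 24.4, D = (47.022, -36.339). Then cos ∠KBD = BK·BD / (|BK||BD|), giving 168.68°.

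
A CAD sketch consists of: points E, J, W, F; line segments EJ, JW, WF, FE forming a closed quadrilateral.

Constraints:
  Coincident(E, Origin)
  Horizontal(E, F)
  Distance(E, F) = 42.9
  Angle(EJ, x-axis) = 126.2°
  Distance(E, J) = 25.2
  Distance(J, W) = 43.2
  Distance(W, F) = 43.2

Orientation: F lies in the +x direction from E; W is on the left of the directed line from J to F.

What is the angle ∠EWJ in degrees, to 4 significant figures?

32.74°

E is at the origin; EF is horizontal with |EF| = 42.9 and F in +x, so F = (42.9, 0). EJ runs at 126.2° with |EJ| = 25.2, so J = (-14.88, 20.34). W is determined by |JW| = 43.2 and |WF| = 43.2 together: it lies at the intersection of circle(J, 43.2) and circle(F, 43.2). With |JF| = 61.26, the foot of the radical line on JF is 30.63 from J and the perpendicular offset is √(43.2² − 30.63²) = 30.47. Taking the left-of-JF solution: W = (24.12, 38.91).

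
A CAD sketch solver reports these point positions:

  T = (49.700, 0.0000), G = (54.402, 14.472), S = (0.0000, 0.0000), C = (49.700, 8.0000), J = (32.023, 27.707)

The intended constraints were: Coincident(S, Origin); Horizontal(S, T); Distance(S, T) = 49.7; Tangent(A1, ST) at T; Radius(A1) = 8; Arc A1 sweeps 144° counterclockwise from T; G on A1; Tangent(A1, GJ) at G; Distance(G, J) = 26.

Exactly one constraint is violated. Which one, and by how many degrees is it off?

Tangent(A1, GJ) at G — off by 5.40°.

S = (0.00, 0.00) ✓; S.y = 0.00, T.y = 0.00 ✓; |ST| = 49.70 ✓; ∠(CT, TS) = 90.00° ✓; |CT| = 8.000 ✓; bearing(C→G) − bearing(C→T) = 144.0° ✓; |CG| = 8.000 ✓; ∠(CG, GJ) = 84.60° ✗; |GJ| = 26.00 ✓.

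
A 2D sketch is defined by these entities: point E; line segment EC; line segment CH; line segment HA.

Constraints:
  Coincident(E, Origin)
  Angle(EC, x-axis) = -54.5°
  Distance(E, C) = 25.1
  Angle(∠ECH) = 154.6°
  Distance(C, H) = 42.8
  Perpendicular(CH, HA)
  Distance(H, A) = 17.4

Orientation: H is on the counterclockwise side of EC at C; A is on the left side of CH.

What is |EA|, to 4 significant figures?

65.81

∠ECH = 154.6°, so CH runs at -54.5° + (180° − 154.6°) = -29.10° from the x-axis; with |CH| = 42.8, H = C + 42.8·(cos -29.10°, sin -29.10°) = (51.97, -41.25). CH is perpendicular to HA; with |HA| = 17.4 on the left of CH, A = H + 17.4·(0.4863, 0.8738) = (60.44, -26.05). Then |EA| = |A − E| = 65.81.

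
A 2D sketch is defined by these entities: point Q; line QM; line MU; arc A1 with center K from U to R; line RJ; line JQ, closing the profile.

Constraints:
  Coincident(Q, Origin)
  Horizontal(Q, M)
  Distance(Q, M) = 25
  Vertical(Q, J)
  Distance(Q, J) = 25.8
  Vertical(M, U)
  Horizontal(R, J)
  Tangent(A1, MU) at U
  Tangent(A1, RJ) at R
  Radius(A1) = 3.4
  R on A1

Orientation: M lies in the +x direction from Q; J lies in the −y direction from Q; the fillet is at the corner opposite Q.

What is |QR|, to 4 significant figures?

33.65

Q is at the origin; Q and M share the same y with |QM| = 25.0 and M on the +x side, so M = (25.00, 0.000). QJ is vertical with |QJ| = 25.8 and J on the −y side, so J = (0.000, -25.80). The virtual corner opposite Q is at (25.00, -25.80). The tangent condition forces KU to be normal to MU and tangency of A1 to RJ means the radius KR is perpendicular to RJ, with radius 3.4, so the center K sits 3.4 in from both sides at K = (21.60, -22.40). That places the tangent points at U = (25.00, -22.40) on MU and R = (21.60, -25.80) on RJ. Then |QR| = |R − Q| = 33.65.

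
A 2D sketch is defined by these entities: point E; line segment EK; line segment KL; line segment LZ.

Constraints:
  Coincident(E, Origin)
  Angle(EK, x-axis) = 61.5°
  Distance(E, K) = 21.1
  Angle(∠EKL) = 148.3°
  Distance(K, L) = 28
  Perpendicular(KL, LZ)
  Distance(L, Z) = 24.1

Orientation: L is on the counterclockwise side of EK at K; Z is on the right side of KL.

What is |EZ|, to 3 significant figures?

57.9

∠EKL = 148.3°, so KL runs at 61.5° + (180° − 148.3°) = 93.2° from the x-axis; with |KL| = 28.0, L = K + 28.0·(cos 93.2°, sin 93.2°) = (8.51, 46.5). The perpendicularity gives LZ at right angles to KL; with |LZ| = 24.1 on the right of KL, Z = L + 24.1·(0.998, 0.0558) = (32.6, 47.8). Then |EZ| = |Z − E| = 57.9.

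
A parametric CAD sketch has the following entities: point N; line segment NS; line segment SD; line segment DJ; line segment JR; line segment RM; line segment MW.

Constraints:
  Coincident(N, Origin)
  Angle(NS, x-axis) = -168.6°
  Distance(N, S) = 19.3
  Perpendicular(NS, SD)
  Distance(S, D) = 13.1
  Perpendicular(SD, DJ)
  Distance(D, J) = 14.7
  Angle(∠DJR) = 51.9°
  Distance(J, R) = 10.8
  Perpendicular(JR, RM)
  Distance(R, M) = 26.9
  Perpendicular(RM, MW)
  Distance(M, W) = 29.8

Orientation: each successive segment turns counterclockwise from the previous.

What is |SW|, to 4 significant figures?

44.96

N is at the origin; NS runs at -168.6° with length 19.3, so S = (-18.92, -3.815). NS is perpendicular to SD, so SD runs at -78.60°; with |SD| = 13.1, D = (-16.33, -16.66). SD ⟂ DJ, so DJ runs at 11.40°; with |DJ| = 14.7, J = (-1.920, -13.75). ∠DJR = 51.9° gives JR at 139.5° from the x-axis; with |JR| = 10.8, R = (-10.13, -6.737). The perpendicularity gives RM at right angles to JR, so RM runs at -130.5°; with |RM| = 26.9, M = (-27.60, -27.19). RM is perpendicular to MW, so MW runs at -40.50°; with |MW| = 29.8, W = (-4.942, -46.55). Then |SW| = |W − S| = 44.96.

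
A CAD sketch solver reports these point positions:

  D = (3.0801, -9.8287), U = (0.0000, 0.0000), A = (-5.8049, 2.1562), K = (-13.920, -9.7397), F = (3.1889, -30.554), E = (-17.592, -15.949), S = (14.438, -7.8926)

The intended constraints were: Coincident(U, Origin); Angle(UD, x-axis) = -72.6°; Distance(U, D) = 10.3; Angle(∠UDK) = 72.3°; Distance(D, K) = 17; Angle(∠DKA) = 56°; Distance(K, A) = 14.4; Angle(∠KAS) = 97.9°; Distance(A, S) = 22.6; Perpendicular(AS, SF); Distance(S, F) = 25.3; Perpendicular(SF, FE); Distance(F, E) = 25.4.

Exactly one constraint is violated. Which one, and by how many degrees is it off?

Perpendicular(SF, FE) — off by 8.70°.

U = (0.00, 0.00) ✓; UD at -72.60° ✓; |UD| = 10.30 ✓; ∠UDK = 72.30° ✓; |DK| = 17.00 ✓; ∠DKA = 56.00° ✓; |KA| = 14.40 ✓; ∠KAS = 97.90° ✓; |AS| = 22.60 ✓; ∠(AS, SF) = 90.00° ✓; |SF| = 25.30 ✓; ∠(SF, FE) = 98.70° ✗; |FE| = 25.40 ✓.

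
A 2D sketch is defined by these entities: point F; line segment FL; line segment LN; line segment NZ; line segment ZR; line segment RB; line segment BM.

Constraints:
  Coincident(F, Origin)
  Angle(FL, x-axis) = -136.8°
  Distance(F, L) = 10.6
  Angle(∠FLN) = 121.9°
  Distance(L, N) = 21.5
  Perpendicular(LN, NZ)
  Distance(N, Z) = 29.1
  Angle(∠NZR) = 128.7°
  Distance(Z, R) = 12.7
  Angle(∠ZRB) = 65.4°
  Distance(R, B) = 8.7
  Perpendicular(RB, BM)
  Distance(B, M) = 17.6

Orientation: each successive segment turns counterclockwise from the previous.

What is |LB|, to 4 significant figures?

30.13

F is at the origin; FL runs at -136.8° with length 10.6, so L = (-7.727, -7.256). ∠FLN = 121.9° gives LN at -78.70° from the x-axis; with |LN| = 21.5, N = (-3.514, -28.34). LN is perpendicular to NZ, so NZ runs at 11.30°; with |NZ| = 29.1, Z = (25.02, -22.64). ∠NZR = 128.7° gives ZR at 62.60° from the x-axis; with |ZR| = 12.7, R = (30.87, -11.36). ∠ZRB = 65.4° gives RB at 177.2° from the x-axis; with |RB| = 8.7, B = (22.18, -10.94). Then |LB| = |B − L| = 30.13.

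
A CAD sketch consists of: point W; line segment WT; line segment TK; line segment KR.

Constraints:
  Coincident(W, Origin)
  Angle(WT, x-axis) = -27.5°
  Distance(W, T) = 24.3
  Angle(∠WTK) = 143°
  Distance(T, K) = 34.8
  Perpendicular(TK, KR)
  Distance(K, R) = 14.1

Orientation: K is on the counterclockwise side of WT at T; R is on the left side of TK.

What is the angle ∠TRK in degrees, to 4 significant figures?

67.94°

W is at the origin; WT runs at -27.5° with length 24.3, so T = 24.3·(cos -27.5°, sin -27.5°) = (21.55, -11.22). ∠WTK = 143.0°, so TK runs at -27.5° + (180° − 143.0°) = 9.500° from the x-axis; with |TK| = 34.8, K = T + 34.8·(cos 9.500°, sin 9.500°) = (55.88, -5.477). The perpendicularity gives KR at right angles to TK; with |KR| = 14.1 on the left of TK, R = K + 14.1·(-0.1650, 0.9863) = (53.55, 8.430). Then cos ∠TRK = RT·RK / (|RT||RK|), giving 67.94°.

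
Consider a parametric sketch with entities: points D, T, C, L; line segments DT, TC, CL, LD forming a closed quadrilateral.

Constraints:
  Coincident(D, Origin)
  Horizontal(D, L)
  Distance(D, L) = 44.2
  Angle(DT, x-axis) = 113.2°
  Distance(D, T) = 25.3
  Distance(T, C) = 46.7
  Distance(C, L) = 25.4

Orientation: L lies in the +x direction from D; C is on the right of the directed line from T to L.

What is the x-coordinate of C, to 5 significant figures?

21.451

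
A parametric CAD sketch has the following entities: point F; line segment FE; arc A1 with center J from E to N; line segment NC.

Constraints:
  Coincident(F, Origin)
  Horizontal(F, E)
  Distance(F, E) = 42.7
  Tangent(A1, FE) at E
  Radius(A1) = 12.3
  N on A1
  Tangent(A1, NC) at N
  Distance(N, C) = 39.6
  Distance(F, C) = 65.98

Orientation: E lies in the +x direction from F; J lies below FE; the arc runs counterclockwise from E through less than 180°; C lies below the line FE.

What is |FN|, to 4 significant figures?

34.01

Checks: F = (0.00, 0.00) ✓; |JN| = 12.30 ✓; ∠(JN, NC) = 90.00° ✓; |NC| = 39.60 ✓; |FC| = 65.98 ✓.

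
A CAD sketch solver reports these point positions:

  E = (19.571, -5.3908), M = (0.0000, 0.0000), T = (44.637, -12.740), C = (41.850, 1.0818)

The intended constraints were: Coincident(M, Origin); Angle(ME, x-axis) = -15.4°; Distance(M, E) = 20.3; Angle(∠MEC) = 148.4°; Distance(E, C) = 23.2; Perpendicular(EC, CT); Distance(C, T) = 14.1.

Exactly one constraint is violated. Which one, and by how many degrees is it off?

Perpendicular(EC, CT) — off by 4.80°.

M = (0.00, 0.00) ✓; ME at -15.40° ✓; |ME| = 20.30 ✓; ∠MEC = 148.4° ✓; |EC| = 23.20 ✓; ∠(EC, CT) = 94.80° ✗; |CT| = 14.10 ✓.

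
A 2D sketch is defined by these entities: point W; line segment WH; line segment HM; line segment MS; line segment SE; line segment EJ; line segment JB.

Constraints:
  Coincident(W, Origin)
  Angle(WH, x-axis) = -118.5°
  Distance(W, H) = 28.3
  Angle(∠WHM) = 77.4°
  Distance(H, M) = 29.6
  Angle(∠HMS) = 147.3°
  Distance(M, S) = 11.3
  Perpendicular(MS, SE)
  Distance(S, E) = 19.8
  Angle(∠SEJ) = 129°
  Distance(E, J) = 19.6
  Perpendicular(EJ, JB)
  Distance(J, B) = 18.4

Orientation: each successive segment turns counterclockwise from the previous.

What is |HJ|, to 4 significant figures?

26.47

MS is perpendicular to SE, so SE runs at 106.8°; with |SE| = 19.8, E = (20.06, -10.76). ∠SEJ = 129.0° gives EJ at 157.8° from the x-axis; with |EJ| = 19.6, J = (1.912, -3.353). Then |HJ| = |J − H| = 26.47.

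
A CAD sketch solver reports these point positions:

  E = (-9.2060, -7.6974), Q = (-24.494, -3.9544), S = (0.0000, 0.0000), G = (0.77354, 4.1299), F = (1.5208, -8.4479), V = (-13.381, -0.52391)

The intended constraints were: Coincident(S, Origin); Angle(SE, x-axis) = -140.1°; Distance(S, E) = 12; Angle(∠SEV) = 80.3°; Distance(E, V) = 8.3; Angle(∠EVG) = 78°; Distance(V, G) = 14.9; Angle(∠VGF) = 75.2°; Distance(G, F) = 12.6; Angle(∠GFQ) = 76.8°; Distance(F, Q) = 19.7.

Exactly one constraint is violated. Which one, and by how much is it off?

Distance(F, Q) = 19.7 — off by 6.70.

S = (0.00, 0.00) ✓; SE at -140.1° ✓; |SE| = 12.00 ✓; ∠SEV = 80.30° ✓; |EV| = 8.300 ✓; ∠EVG = 78.00° ✓; |VG| = 14.90 ✓; ∠VGF = 75.20° ✓; |GF| = 12.60 ✓; ∠GFQ = 76.80° ✓; |FQ| = 26.40 ✗.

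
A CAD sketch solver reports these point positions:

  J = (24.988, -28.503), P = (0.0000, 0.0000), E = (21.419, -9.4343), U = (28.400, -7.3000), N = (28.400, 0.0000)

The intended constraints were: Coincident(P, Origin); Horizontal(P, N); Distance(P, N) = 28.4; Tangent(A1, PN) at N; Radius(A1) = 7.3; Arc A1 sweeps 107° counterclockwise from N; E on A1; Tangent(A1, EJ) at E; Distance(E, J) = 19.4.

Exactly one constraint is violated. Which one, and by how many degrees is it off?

Tangent(A1, EJ) at E — off by 6.40°.

P = (0.00, 0.00) ✓; P.y = 0.00, N.y = 0.00 ✓; |PN| = 28.40 ✓; ∠(UN, NP) = 90.00° ✓; |UN| = 7.300 ✓; bearing(U→E) − bearing(U→N) = 107.0° ✓; |UE| = 7.300 ✓; ∠(UE, EJ) = 96.40° ✗; |EJ| = 19.40 ✓.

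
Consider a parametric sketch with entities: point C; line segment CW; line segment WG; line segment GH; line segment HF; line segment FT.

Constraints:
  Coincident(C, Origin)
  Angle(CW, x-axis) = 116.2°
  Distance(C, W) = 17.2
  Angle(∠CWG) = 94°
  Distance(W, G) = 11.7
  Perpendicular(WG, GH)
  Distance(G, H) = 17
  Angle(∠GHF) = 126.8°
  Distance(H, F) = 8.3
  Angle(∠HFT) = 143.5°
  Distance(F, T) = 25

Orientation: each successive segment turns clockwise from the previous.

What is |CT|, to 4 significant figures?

19.39

C is at the origin; CW runs at 116.2° with length 17.2, so W = (-7.594, 15.43). ∠CWG = 94.0° gives WG at 30.20° from the x-axis; with |WG| = 11.7, G = (2.518, 21.32). The perpendicularity gives GH at right angles to WG, so GH runs at -59.80°; with |GH| = 17.0, H = (11.07, 6.626). ∠GHF = 126.8° gives HF at -113.0° from the x-axis; with |HF| = 8.3, F = (7.826, -1.015). ∠HFT = 143.5° gives FT at -149.5° from the x-axis; with |FT| = 25.0, T = (-13.71, -13.70). Then |CT| = |T − C| = 19.39.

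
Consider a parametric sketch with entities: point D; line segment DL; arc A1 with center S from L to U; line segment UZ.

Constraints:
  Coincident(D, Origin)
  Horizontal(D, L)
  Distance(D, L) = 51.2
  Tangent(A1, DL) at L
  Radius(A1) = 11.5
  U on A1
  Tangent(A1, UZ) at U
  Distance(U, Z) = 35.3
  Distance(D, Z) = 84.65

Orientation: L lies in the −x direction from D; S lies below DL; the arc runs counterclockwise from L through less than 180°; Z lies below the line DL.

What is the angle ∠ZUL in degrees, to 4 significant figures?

145.2°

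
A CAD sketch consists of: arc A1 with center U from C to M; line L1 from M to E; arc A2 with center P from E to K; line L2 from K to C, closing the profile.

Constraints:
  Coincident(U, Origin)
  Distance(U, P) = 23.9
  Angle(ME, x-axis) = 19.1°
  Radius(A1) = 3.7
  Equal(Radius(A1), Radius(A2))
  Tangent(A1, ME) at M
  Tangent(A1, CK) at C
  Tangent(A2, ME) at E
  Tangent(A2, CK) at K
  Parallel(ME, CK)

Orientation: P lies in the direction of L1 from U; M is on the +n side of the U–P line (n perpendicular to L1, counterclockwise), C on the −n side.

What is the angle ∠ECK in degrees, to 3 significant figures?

17.2°

The slot axis is L1's direction at 19.1°, so u = (cos 19.1°, sin 19.1°) = (0.945, 0.327) and n = (−sin 19.1°, cos 19.1°) = (-0.327, 0.945). U is at the origin and P lies 23.9 along u from U, so P = 23.9·u = (22.6, 7.82). Tangency of A1 to both parallel lines with radius 3.7 puts M and C at U ± 3.7·n: M = (-1.21, 3.50), C = (1.21, -3.50). Equal radii place E and K the same way about P: E = P + 3.7·n = (21.4, 11.3), K = P − 3.7·n = (23.8, 4.32). Then cos ∠ECK = CE·CK / (|CE||CK|), giving 17.2°.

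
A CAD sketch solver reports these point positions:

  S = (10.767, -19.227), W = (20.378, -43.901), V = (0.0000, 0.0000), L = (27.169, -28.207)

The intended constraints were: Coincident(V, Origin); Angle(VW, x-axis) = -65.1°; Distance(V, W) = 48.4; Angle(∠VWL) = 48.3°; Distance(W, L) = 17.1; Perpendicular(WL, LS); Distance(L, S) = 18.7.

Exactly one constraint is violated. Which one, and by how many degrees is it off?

Perpendicular(WL, LS) — off by 5.30°.

V = (0.00, 0.00) ✓; VW at -65.10° ✓; |VW| = 48.40 ✓; ∠VWL = 48.30° ✓; |WL| = 17.10 ✓; ∠(WL, LS) = 84.70° ✗; |LS| = 18.70 ✓.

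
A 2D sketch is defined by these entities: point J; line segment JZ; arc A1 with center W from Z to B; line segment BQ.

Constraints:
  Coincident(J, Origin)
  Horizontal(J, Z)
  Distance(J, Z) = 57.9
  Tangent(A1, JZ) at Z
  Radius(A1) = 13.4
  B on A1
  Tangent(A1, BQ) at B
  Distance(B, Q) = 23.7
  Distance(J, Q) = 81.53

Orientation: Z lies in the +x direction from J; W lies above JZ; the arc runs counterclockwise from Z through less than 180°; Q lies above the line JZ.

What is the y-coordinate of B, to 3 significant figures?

12.3

Checks: |WB| = 13.40 ✓; ∠(WB, BQ) = 90.00° ✓; |BQ| = 23.70 ✓; |JQ| = 81.53 ✓.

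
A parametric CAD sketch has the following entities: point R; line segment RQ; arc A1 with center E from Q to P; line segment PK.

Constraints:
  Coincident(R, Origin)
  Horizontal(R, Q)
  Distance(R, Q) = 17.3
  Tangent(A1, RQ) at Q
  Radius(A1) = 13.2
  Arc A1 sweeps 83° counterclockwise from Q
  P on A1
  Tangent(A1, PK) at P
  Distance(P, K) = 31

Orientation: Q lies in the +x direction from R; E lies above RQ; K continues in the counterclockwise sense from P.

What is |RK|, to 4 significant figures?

54.43

On A1, Q sits at bearing -90° from E; an 83° counterclockwise sweep puts P at bearing -7°, so P = E + 13.2·(cos -7°, sin -7°) = (30.40, 11.59). A1 meets PK tangentially, so EP is at right angles to PK, so PK runs along (−sin -7°, cos -7°); with |PK| = 31.0, K = (34.18, 42.36). Then |RK| = |K − R| = 54.43.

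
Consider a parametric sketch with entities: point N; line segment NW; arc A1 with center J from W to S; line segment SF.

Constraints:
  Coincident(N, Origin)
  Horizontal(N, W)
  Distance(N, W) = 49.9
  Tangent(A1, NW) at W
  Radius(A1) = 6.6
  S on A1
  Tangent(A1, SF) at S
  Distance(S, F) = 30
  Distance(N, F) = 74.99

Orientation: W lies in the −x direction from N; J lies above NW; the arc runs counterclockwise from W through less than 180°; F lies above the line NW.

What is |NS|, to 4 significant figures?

47.00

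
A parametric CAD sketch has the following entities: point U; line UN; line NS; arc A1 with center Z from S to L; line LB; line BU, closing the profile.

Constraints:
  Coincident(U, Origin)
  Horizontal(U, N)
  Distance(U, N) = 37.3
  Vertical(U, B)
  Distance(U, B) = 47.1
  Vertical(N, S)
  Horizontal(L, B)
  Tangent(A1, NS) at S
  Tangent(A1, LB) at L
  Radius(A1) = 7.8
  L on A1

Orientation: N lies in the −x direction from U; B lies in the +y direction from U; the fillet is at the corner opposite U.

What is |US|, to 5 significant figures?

54.183

U is at the origin; UN is horizontal with |UN| = 37.3 and N on the −x side, so N = (-37.300, 0.0000). UB is vertical with |UB| = 47.1 and B on the +y side, so B = (0.0000, 47.100). The virtual corner opposite U is at (-37.300, 47.100). Tangency of A1 to NS means the radius ZS is perpendicular to NS and tangency of A1 to LB means the radius ZL is perpendicular to LB, with radius 7.8, so the center Z sits 7.8 in from both sides at Z = (-29.500, 39.300). That places the tangent points at S = (-37.300, 39.300) on NS and L = (-29.500, 47.100) on LB. Then |US| = |S − U| = 54.183.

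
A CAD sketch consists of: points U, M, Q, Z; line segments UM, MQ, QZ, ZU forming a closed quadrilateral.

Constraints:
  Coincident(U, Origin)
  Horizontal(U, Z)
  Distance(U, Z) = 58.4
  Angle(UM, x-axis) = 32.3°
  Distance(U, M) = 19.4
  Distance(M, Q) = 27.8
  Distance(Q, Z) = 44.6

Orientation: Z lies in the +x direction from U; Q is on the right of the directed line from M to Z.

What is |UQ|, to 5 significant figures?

24.579

U is at the origin; UZ is horizontal with |UZ| = 58.4 and Z in +x, so Z = (58.4, 0). UM runs at 32.3° with |UM| = 19.4, so M = (16.398, 10.366). Q is determined by |MQ| = 27.8 and |QZ| = 44.6 together: it lies at the intersection of circle(M, 27.8) and circle(Z, 44.6). With |MZ| = 43.262, the foot of the radical line on MZ is 7.5736 from M and the perpendicular offset is √(27.8² − 7.5736²) = 26.748. Taking the right-of-MZ solution: Q = (17.342, -17.418).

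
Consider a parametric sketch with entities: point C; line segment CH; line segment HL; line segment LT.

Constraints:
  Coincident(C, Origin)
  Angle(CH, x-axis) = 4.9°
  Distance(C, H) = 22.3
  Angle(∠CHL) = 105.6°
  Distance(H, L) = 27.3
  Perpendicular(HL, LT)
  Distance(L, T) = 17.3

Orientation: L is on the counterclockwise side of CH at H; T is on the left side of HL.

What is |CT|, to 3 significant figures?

33.6

∠CHL = 105.6°, so HL runs at 4.9° + (180° − 105.6°) = 79.3° from the x-axis; with |HL| = 27.3, L = H + 27.3·(cos 79.3°, sin 79.3°) = (27.3, 28.7). The perpendicularity gives LT at right angles to HL; with |LT| = 17.3 on the left of HL, T = L + 17.3·(-0.983, 0.186) = (10.3, 31.9). Then |CT| = |T − C| = 33.6.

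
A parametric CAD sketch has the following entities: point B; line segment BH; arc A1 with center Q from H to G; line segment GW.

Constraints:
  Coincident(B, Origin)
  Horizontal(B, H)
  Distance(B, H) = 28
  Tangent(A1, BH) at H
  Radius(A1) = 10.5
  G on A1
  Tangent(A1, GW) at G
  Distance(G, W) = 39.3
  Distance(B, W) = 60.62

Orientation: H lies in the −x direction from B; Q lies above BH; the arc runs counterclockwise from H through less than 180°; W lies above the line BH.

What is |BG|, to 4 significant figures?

23.27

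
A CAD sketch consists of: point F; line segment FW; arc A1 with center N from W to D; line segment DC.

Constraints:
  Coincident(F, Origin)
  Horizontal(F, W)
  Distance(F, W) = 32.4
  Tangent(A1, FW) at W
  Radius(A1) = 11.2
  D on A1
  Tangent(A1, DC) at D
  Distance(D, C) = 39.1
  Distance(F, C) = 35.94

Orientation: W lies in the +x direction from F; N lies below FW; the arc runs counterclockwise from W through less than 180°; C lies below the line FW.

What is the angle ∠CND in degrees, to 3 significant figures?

74.0°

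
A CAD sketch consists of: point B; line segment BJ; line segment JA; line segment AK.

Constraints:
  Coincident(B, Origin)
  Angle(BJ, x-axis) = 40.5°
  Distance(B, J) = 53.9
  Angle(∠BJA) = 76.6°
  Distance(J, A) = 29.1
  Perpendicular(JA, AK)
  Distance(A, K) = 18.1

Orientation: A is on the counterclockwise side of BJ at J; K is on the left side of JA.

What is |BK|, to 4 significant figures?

38.14

B is at the origin; BJ runs at 40.5° with length 53.9, so J = 53.9·(cos 40.5°, sin 40.5°) = (40.99, 35.01). ∠BJA = 76.6°, so JA runs at 40.5° + (180° − 76.6°) = 143.9° from the x-axis; with |JA| = 29.1, A = J + 29.1·(cos 143.9°, sin 143.9°) = (17.47, 52.15). JA ⟂ AK; with |AK| = 18.1 on the left of JA, K = A + 18.1·(-0.5892, -0.8080) = (6.809, 37.53). Then |BK| = |K − B| = 38.14.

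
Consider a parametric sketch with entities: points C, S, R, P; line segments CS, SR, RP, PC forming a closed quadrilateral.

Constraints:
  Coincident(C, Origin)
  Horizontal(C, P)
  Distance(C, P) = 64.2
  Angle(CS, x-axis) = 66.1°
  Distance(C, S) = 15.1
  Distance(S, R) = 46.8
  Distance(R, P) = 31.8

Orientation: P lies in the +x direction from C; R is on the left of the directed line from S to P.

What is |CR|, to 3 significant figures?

58.1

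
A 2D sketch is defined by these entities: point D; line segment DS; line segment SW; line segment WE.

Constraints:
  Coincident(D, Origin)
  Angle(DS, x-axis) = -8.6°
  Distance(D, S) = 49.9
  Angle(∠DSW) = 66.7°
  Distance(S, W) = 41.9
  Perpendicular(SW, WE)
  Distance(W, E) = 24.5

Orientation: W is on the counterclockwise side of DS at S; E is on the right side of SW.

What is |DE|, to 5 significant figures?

73.740

∠DSW = 66.7°, so SW runs at -8.6° + (180° − 66.7°) = 104.70° from the x-axis; with |SW| = 41.9, W = S + 41.9·(cos 104.70°, sin 104.70°) = (38.706, 33.067). SW ⟂ WE; with |WE| = 24.5 on the right of SW, E = W + 24.5·(0.96727, 0.25376) = (62.405, 39.284). Then |DE| = |E − D| = 73.740.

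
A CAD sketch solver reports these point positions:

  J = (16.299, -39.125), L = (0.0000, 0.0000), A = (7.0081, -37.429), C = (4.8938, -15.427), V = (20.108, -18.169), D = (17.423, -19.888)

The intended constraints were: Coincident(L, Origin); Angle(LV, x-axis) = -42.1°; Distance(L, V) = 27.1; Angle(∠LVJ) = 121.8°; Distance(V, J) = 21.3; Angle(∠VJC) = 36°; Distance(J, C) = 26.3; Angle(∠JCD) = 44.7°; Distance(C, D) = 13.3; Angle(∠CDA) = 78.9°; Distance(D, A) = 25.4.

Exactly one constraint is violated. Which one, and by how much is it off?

Distance(D, A) = 25.4 — off by 5.00.

L = (0.00, 0.00) ✓; LV at -42.10° ✓; |LV| = 27.10 ✓; ∠LVJ = 121.8° ✓; |VJ| = 21.30 ✓; ∠VJC = 36.00° ✓; |JC| = 26.30 ✓; ∠JCD = 44.70° ✓; |CD| = 13.30 ✓; ∠CDA = 78.90° ✓; |DA| = 20.40 ✗.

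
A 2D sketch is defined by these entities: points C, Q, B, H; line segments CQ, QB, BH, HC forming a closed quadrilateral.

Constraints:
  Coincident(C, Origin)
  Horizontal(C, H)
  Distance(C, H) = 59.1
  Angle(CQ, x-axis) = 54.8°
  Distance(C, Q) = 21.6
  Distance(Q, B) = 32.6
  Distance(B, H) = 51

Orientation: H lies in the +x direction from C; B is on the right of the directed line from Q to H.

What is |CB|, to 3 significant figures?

18.1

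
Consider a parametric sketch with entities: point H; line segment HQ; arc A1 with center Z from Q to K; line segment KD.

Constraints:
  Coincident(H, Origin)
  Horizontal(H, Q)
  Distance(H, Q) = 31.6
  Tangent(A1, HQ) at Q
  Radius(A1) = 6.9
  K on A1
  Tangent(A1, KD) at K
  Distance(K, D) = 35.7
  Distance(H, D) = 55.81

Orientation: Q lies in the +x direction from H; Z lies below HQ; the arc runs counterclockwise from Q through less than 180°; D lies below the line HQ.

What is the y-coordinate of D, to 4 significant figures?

-43.05

H is at the origin; H and Q share the same y with |HQ| = 31.6 and Q on the +x side, so Q = (31.60, 0.000). Tangency of A1 to HQ means the radius ZQ is perpendicular to HQ, so Z = Q + (0, -6.9) = (31.60, -6.900). Since ZK ⟂ KD (tangency), |ZD| = √(6.9² + 35.7²) = 36.36 regardless of where K sits on A1. So D lies on both circle(H, 55.81) and circle(Z, 36.36); the below-HQ intersection is D = (35.52, -43.05). K is the foot of the tangent from D: K = (25.01, -8.932).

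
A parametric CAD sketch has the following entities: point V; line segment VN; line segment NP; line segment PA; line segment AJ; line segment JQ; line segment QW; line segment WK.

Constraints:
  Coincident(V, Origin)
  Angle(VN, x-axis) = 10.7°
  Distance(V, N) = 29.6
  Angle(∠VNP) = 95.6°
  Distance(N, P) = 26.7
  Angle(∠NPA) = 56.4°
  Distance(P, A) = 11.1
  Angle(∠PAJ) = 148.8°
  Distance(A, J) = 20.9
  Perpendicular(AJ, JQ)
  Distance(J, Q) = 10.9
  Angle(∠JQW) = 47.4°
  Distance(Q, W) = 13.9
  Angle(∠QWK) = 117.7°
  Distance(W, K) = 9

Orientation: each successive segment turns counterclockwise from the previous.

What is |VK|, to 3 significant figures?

16.9

V is at the origin; VN runs at 10.7° with length 29.6, so N = (29.1, 5.50). ∠VNP = 95.6° gives NP at 95.1° from the x-axis; with |NP| = 26.7, P = (26.7, 32.1). ∠NPA = 56.4° gives PA at -141° from the x-axis; with |PA| = 11.1, A = (18.0, 25.1). ∠PAJ = 148.8° gives AJ at -110° from the x-axis; with |AJ| = 20.9, J = (10.9, 5.52). The perpendicularity gives JQ at right angles to AJ, so JQ runs at -20.1°; with |JQ| = 10.9, Q = (21.1, 1.78). ∠JQW = 47.4° gives QW at 112° from the x-axis; with |QW| = 13.9, W = (15.8, 14.6). ∠QWK = 117.7° gives WK at 175° from the x-axis; with |WK| = 9.0, K = (6.82, 15.4). Then |VK| = |K − V| = 16.9.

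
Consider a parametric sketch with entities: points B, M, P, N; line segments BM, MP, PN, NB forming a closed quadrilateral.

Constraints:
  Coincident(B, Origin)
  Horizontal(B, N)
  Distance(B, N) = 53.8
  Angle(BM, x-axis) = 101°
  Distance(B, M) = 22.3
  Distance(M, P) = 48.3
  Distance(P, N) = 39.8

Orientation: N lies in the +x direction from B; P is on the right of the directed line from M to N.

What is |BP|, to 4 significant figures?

28.05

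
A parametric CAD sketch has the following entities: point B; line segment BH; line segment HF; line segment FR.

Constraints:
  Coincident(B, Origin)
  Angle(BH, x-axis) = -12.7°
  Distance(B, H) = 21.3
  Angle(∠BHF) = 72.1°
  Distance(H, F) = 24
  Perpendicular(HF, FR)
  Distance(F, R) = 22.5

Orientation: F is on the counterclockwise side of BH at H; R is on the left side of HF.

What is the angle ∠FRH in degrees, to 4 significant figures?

46.85°

B is at the origin; BH runs at -12.7° with length 21.3, so H = 21.3·(cos -12.7°, sin -12.7°) = (20.78, -4.683). ∠BHF = 72.1°, so HF runs at -12.7° + (180° − 72.1°) = 95.20° from the x-axis; with |HF| = 24.0, F = H + 24.0·(cos 95.20°, sin 95.20°) = (18.60, 19.22). HF ⟂ FR; with |FR| = 22.5 on the left of HF, R = F + 22.5·(-0.9959, -0.09063) = (-3.804, 17.18). Then cos ∠FRH = RF·RH / (|RF||RH|), giving 46.85°.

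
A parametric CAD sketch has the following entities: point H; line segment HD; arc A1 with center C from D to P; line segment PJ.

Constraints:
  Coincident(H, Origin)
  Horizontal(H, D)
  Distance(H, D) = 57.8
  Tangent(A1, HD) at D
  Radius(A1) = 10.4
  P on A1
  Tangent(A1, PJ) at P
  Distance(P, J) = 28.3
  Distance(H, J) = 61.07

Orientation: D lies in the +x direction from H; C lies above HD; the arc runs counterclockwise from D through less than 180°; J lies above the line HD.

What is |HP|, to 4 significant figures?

67.90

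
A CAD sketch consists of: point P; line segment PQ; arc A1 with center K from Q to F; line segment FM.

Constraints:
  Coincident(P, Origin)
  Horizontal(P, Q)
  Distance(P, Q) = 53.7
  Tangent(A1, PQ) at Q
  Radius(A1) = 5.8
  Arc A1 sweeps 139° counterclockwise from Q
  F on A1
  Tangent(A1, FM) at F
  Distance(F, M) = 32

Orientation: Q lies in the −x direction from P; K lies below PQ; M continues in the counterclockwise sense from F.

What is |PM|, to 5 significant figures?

45.653

On A1, Q sits at bearing 90° from K; a 139° counterclockwise sweep puts F at bearing 229°, so F = K + 5.8·(cos 229°, sin 229°) = (-57.505, -10.177). Since A1 is tangent to FM there, KF ⟂ FM, so FM runs along (−sin 229°, cos 229°); with |FM| = 32.0, M = (-33.354, -31.171). Then |PM| = |M − P| = 45.653.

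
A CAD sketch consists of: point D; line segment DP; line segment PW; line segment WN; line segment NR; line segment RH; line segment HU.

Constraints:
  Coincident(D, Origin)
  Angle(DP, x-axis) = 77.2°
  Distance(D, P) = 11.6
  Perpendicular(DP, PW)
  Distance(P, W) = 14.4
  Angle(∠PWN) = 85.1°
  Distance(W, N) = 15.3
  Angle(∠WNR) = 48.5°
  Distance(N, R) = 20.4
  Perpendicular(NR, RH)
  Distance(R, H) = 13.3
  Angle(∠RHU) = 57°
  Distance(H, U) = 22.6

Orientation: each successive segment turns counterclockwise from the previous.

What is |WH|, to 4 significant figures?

10.43

D is at the origin; DP runs at 77.2° with length 11.6, so P = (2.570, 11.31). The perpendicularity gives PW at right angles to DP, so PW runs at 167.2°; with |PW| = 14.4, W = (-11.47, 14.50). ∠PWN = 85.1° gives WN at -97.90° from the x-axis; with |WN| = 15.3, N = (-13.58, -0.6528). ∠WNR = 48.5° gives NR at 33.60° from the x-axis; with |NR| = 20.4, R = (3.417, 10.64). NR is perpendicular to RH, so RH runs at 123.6°; with |RH| = 13.3, H = (-3.944, 21.71). Then |WH| = |H − W| = 10.43.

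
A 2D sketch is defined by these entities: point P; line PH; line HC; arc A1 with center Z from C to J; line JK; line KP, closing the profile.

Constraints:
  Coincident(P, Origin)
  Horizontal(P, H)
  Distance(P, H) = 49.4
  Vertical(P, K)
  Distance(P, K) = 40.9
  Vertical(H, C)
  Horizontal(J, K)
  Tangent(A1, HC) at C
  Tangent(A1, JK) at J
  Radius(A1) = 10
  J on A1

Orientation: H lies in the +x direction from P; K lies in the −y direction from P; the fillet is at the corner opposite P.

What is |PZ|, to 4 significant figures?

50.07

P and K share the same x with |PK| = 40.9 and K on the −y side, so K = (0.000, -40.90). The virtual corner opposite P is at (49.40, -40.90). A1 meets HC tangentially, so ZC is at right angles to HC and A1 meets JK tangentially, so ZJ is at right angles to JK, with radius 10.0, so the center Z sits 10.0 in from both sides at Z = (39.40, -30.90). Then |PZ| = |Z − P| = 50.07.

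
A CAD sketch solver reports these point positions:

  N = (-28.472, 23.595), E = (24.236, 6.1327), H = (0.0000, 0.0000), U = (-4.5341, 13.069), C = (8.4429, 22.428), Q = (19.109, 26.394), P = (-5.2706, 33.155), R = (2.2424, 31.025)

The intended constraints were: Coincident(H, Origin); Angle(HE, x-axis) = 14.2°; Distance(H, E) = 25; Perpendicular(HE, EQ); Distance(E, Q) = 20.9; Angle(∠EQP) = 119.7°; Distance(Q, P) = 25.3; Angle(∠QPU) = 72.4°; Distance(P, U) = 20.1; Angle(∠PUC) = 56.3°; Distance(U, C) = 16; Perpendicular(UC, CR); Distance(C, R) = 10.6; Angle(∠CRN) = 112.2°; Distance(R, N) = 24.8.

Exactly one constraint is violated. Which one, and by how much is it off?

Distance(R, N) = 24.8 — off by 6.80.

H = (0.00, 0.00) ✓; HE at 14.20° ✓; |HE| = 25.00 ✓; ∠(HE, EQ) = 90.00° ✓; |EQ| = 20.90 ✓; ∠EQP = 119.7° ✓; |QP| = 25.30 ✓; ∠QPU = 72.40° ✓; |PU| = 20.10 ✓; ∠PUC = 56.30° ✓; |UC| = 16.00 ✓; ∠(UC, CR) = 90.00° ✓; |CR| = 10.60 ✓; ∠CRN = 112.2° ✓; |RN| = 31.60 ✗.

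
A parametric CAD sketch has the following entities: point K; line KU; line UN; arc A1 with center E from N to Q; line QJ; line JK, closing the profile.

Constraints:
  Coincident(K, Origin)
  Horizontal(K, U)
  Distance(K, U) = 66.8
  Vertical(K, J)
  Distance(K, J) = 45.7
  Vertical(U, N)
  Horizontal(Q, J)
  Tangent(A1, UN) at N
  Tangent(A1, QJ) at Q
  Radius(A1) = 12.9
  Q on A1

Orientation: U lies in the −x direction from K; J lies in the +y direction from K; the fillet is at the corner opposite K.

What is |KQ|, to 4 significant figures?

70.67

K is at the origin; KU is horizontal with |KU| = 66.8 and U on the −x side, so U = (-66.80, 0.000). KJ is vertical with |KJ| = 45.7 and J on the +y side, so J = (0.000, 45.70). The virtual corner opposite K is at (-66.80, 45.70). A1 meets UN tangentially, so EN is at right angles to UN and A1 meets QJ tangentially, so EQ is at right angles to QJ, with radius 12.9, so the center E sits 12.9 in from both sides at E = (-53.90, 32.80). That places the tangent points at N = (-66.80, 32.80) on UN and Q = (-53.90, 45.70) on QJ. Then |KQ| = |Q − K| = 70.67.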